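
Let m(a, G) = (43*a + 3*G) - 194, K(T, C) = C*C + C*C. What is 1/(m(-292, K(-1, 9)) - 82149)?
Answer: -1/94413 ≈ -1.0592e-5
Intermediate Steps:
K(T, C) = 2*C² (K(T, C) = C² + C² = 2*C²)
m(a, G) = -194 + 3*G + 43*a (m(a, G) = (3*G + 43*a) - 194 = -194 + 3*G + 43*a)
1/(m(-292, K(-1, 9)) - 82149) = 1/((-194 + 3*(2*9²) + 43*(-292)) - 82149) = 1/((-194 + 3*(2*81) - 12556) - 82149) = 1/((-194 + 3*162 - 12556) - 82149) = 1/((-194 + 486 - 12556) - 82149) = 1/(-12264 - 82149) = 1/(-94413) = -1/94413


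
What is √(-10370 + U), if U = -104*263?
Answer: I*√37722 ≈ 194.22*I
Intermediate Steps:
U = -27352
√(-10370 + U) = √(-10370 - 27352) = √(-37722) = I*√37722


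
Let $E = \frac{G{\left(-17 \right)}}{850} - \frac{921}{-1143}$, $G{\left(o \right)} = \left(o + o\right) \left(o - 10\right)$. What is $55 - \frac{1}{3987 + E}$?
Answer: $\frac{2089668010}{37994137} \approx 55.0$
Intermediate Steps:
$G{\left(o \right)} = 2 o \left(-10 + o\right)$
$E = \frac{17962}{9525}$ ($E = \frac{2 \left(-17\right) \left(-10 - 17\right)}{850} - \frac{921}{-1143} = 2 \left(-17\right) \left(-27\right) \frac{1}{850} - - \frac{307}{381} = 918 \cdot \frac{1}{850} + \frac{307}{381} = \frac{27}{25} + \frac{307}{381} = \frac{17962}{9525} \approx 1.8858$)
$55 - \frac{1}{3987 + E} = 55 - \frac{1}{3987 + \frac{17962}{9525}} = 55 - \frac{1}{\frac{37994137}{9525}} = 55 - \frac{9525}{37994137} = \frac{2089668010}{37994137}$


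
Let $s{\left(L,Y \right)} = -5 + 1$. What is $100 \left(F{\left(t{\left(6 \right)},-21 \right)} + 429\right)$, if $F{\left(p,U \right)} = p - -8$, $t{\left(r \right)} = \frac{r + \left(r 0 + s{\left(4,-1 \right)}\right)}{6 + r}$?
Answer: $\frac{131150}{3} \approx 43717.0$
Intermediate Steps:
$s{\left(L,Y \right)} = -4$
$t{\left(r \right)} = \frac{-4 + r}{6 + r}$ ($t{\left(r \right)} = \frac{r + \left(r 0 - 4\right)}{6 + r} = \frac{r + \left(0 - 4\right)}{6 + r} = \frac{r - 4}{6 + r} = \frac{-4 + r}{6 + r}$)
$F{\left(p,U \right)} = 8 + p$ ($F{\left(p,U \right)} = p + 8 = 8 + p$)
$100 \left(F{\left(t{\left(6 \right)},-21 \right)} + 429\right) = 100 \left(\left(8 + \frac{-4 + 6}{6 + 6}\right) + 429\right) = 100 \left(\left(8 + \frac{1}{12} \cdot 2\right) + 429\right) = 100 \left(\left(8 + \frac{1}{6}\right) + 429\right) = 100 \left(\frac{49}{6} + 429\right) = 100 \cdot \frac{2623}{6} = \frac{131150}{3}$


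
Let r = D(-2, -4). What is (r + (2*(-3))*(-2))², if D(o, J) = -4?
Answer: 64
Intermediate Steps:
r = -4
(r + (2*(-3))*(-2))² = (-4 + (2*(-3))*(-2))² = (-4 - 6*(-2))² = (-4 + 12)² = 8² = 64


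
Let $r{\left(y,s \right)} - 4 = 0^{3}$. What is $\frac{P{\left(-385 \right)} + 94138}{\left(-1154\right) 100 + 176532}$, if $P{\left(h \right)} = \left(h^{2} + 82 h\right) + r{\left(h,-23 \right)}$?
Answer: $\frac{210797}{61132} \approx 3.4482$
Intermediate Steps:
$r{\left(y,s \right)} = 4$ ($r{\left(y,s \right)} = 4 + 0^{3} = 4 + 0 = 4$)
$P{\left(h \right)} = 4 + h^{2} + 82 h$ ($P{\left(h \right)} = \left(h^{2} + 82 h\right) + 4 = 4 + h^{2} + 82 h$)
$\frac{P{\left(-385 \right)} + 94138}{\left(-1154\right) 100 + 176532} = \frac{\left(4 + \left(-385\right)^{2} + 82 \left(-385\right)\right) + 94138}{\left(-1154\right) 100 + 176532} = \frac{\left(4 + 148225 - 31570\right) + 94138}{-115400 + 176532} = \frac{116659 + 94138}{61132} = 210797 \cdot \frac{1}{61132} = \frac{210797}{61132}$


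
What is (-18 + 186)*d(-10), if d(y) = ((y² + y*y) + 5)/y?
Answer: -3444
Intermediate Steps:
d(y) = (5 + 2*y²)/y (d(y) = ((y² + y²) + 5)/y = (2*y² + 5)/y = (5 + 2*y²)/y)
(-18 + 186)*d(-10) = (-18 + 186)*(2*(-10) + 5/(-10)) = 168*(-20 + 5*(-⅒)) = 168*(-20 - ½) = 168*(-41/2) = -3444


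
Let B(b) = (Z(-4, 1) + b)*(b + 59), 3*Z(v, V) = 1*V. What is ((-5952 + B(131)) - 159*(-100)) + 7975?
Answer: 128629/3 ≈ 42876.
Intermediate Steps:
Z(v, V) = V/3 (Z(v, V) = (1*V)/3 = V/3)
B(b) = (59 + b)*(⅓ + b) (B(b) = ((⅓)*1 + b)*(b + 59) = (⅓ + b)*(59 + b) = (59 + b)*(⅓ + b))
((-5952 + B(131)) - 159*(-100)) + 7975 = ((-5952 + (59/3 + 131² + (178/3)*131)) - 159*(-100)) + 7975 = ((-5952 + (59/3 + 17161 + 23318/3)) + 15900) + 7975 = ((-5952 + 74860/3) + 15900) + 7975 = (57004/3 + 15900) + 7975 = 104704/3 + 7975 = 128629/3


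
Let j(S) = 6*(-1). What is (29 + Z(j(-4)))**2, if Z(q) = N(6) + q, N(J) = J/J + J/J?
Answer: 625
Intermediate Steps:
N(J) = 2 (N(J) = 1 + 1 = 2)
j(S) = -6
Z(q) = 2 + q
(29 + Z(j(-4)))**2 = (29 + (2 - 6))**2 = (29 - 4)**2 = 25**2 = 625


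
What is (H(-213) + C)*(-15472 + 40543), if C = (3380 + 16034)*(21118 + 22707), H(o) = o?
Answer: 21330866526927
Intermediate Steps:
C = 850818550 (C = 19414*43825 = 850818550)
(H(-213) + C)*(-15472 + 40543) = (-213 + 850818550)*(-15472 + 40543) = 850818337*25071 = 21330866526927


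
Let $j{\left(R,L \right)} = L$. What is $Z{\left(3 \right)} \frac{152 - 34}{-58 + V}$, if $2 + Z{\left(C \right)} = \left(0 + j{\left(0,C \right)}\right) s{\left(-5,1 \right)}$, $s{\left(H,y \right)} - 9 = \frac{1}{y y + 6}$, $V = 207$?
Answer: $\frac{21004}{1043} \approx 20.138$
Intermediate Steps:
$s{\left(H,y \right)} = 9 + \frac{1}{6 + y^{2}}$ ($s{\left(H,y \right)} = 9 + \frac{1}{y y + 6} = 9 + \frac{1}{y^{2} + 6} = 9 + \frac{1}{6 + y^{2}}$)
$Z{\left(C \right)} = -2 + \frac{64 C}{7}$ ($Z{\left(C \right)} = -2 + \left(0 + C\right) \frac{55 + 9 \cdot 1^{2}}{6 + 1^{2}} = -2 + C \frac{55 + 9 \cdot 1}{6 + 1} = -2 + C \frac{55 + 9}{7} = -2 + C \frac{1}{7} \cdot 64 = -2 + C \frac{64}{7} = -2 + \frac{64 C}{7}$)
$Z{\left(3 \right)} \frac{152 - 34}{-58 + V} = \left(-2 + \frac{64}{7} \cdot 3\right) \frac{152 - 34}{-58 + 207} = \left(-2 + \frac{192}{7}\right) \frac{118}{149} = \frac{178 \cdot 118 \cdot \frac{1}{149}}{7} = \frac{178}{7} \cdot \frac{118}{149} = \frac{21004}{1043}$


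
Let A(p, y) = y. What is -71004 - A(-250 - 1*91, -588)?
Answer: -70416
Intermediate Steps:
-71004 - A(-250 - 1*91, -588) = -71004 - 1*(-588) = -71004 + 588 = -70416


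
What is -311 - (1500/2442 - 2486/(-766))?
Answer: -49080642/155881 ≈ -314.86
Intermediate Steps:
-311 - (1500/2442 - 2486/(-766)) = -311 - (1500*(1/2442) - 2486*(-1/766)) = -311 - (250/407 + 1243/383) = -311 - 1*601651/155881 = -311 - 601651/155881 = -49080642/155881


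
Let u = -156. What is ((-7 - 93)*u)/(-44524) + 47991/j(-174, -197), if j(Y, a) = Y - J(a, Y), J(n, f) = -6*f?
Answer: -179646007/4519186 ≈ -39.752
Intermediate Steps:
j(Y, a) = 7*Y (j(Y, a) = Y - (-6)*Y = Y + 6*Y = 7*Y)
((-7 - 93)*u)/(-44524) + 47991/j(-174, -197) = ((-7 - 93)*(-156))/(-44524) + 47991/((7*(-174))) = -100*(-156)*(-1/44524) + 47991/(-1218) = 15600*(-1/44524) + 47991*(-1/1218) = -3900/11131 - 15997/406 = -179646007/4519186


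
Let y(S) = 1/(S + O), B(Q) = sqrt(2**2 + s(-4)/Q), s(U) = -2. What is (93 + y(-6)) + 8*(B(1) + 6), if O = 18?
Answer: 1693/12 + 8*sqrt(2) ≈ 152.40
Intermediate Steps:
B(Q) = sqrt(4 - 2/Q) (B(Q) = sqrt(2**2 - 2/Q) = sqrt(4 - 2/Q))
y(S) = 1/(18 + S) (y(S) = 1/(S + 18) = 1/(18 + S))
(93 + y(-6)) + 8*(B(1) + 6) = (93 + 1/(18 - 6)) + 8*(sqrt(4 - 2/1) + 6) = (93 + 1/12) + 8*(sqrt(4 - 2*1) + 6) = (93 + 1/12) + 8*(sqrt(4 - 2) + 6) = 1117/12 + 8*(sqrt(2) + 6) = 1117/12 + 8*(6 + sqrt(2)) = 1117/12 + (48 + 8*sqrt(2)) = 1693/12 + 8*sqrt(2)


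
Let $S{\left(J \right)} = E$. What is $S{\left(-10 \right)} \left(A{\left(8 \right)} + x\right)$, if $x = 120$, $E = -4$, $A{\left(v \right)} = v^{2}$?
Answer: $-736$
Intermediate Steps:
$S{\left(J \right)} = -4$
$S{\left(-10 \right)} \left(A{\left(8 \right)} + x\right) = - 4 \left(8^{2} + 120\right) = - 4 \left(64 + 120\right) = \left(-4\right) 184 = -736$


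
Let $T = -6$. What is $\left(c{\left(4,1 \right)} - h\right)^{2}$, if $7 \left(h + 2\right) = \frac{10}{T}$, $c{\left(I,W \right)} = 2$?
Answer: $\frac{7921}{441} \approx 17.961$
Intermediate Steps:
$h = - \frac{47}{21}$ ($h = -2 + \frac{10 \frac{1}{-6}}{7} = -2 + \frac{10 \left(- \frac{1}{6}\right)}{7} = -2 + \frac{1}{7} \left(- \frac{5}{3}\right) = -2 - \frac{5}{21} = - \frac{47}{21} \approx -2.2381$)
$\left(c{\left(4,1 \right)} - h\right)^{2} = \left(2 - - \frac{47}{21}\right)^{2} = \left(2 + \frac{47}{21}\right)^{2} = \left(\frac{89}{21}\right)^{2} = \frac{7921}{441}$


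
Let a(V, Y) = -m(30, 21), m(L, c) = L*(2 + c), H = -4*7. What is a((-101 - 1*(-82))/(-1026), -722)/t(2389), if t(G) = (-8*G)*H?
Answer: -345/267568 ≈ -0.0012894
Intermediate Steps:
H = -28
a(V, Y) = -690 (a(V, Y) = -30*(2 + 21) = -30*23 = -1*690 = -690)
t(G) = 224*G (t(G) = -8*G*(-28) = 224*G)
a((-101 - 1*(-82))/(-1026), -722)/t(2389) = -690/(224*2389) = -690/535136 = -690*1/535136 = -345/267568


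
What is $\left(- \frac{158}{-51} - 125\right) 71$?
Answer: $- \frac{441407}{51} \approx -8655.0$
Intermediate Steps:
$\left(- \frac{158}{-51} - 125\right) 71 = \left(\left(-158\right) \left(- \frac{1}{51}\right) - 125\right) 71 = \left(\frac{158}{51} - 125\right) 71 = \left(- \frac{6217}{51}\right) 71 = - \frac{441407}{51}$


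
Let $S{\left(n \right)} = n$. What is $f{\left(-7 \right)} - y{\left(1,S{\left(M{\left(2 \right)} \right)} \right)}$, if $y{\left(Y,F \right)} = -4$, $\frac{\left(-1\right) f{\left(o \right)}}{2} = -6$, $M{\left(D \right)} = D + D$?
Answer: $16$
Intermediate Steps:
$M{\left(D \right)} = 2 D$
$f{\left(o \right)} = 12$ ($f{\left(o \right)} = \left(-2\right) \left(-6\right) = 12$)
$f{\left(-7 \right)} - y{\left(1,S{\left(M{\left(2 \right)} \right)} \right)} = 12 - -4 = 12 + 4 = 16$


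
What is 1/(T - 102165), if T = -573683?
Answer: -1/675848 ≈ -1.4796e-6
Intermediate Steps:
1/(T - 102165) = 1/(-573683 - 102165) = 1/(-675848) = -1/675848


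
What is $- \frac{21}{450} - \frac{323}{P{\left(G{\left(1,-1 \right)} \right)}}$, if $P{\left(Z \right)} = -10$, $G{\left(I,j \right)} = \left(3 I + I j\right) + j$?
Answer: $\frac{2419}{75} \approx 32.253$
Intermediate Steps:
$G{\left(I,j \right)} = j + 3 I + I j$
$- \frac{21}{450} - \frac{323}{P{\left(G{\left(1,-1 \right)} \right)}} = - \frac{21}{450} - \frac{323}{-10} = \left(-21\right) \frac{1}{450} - - \frac{323}{10} = - \frac{7}{150} + \frac{323}{10} = \frac{2419}{75}$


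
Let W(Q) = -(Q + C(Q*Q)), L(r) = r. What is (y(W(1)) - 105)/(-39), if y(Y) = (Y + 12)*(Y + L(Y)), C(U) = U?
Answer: 145/39 ≈ 3.7179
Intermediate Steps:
W(Q) = -Q - Q² (W(Q) = -(Q + Q*Q) = -(Q + Q²) = -Q - Q²)
y(Y) = 2*Y*(12 + Y) (y(Y) = (Y + 12)*(Y + Y) = (12 + Y)*(2*Y) = 2*Y*(12 + Y))
(y(W(1)) - 105)/(-39) = (2*(1*(-1 - 1*1))*(12 + 1*(-1 - 1*1)) - 105)/(-39) = (2*(1*(-1 - 1))*(12 + 1*(-1 - 1)) - 105)*(-1/39) = (2*(1*(-2))*(12 + 1*(-2)) - 105)*(-1/39) = (2*(-2)*(12 - 2) - 105)*(-1/39) = (2*(-2)*10 - 105)*(-1/39) = (-40 - 105)*(-1/39) = -145*(-1/39) = 145/39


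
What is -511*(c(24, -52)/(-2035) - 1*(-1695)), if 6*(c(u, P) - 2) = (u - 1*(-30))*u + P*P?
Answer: -5286790159/6105 ≈ -8.6598e+5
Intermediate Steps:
c(u, P) = 2 + P**2/6 + u*(30 + u)/6 (c(u, P) = 2 + ((u - 1*(-30))*u + P*P)/6 = 2 + ((u + 30)*u + P**2)/6 = 2 + ((30 + u)*u + P**2)/6 = 2 + (u*(30 + u) + P**2)/6 = 2 + (P**2 + u*(30 + u))/6 = 2 + (P**2/6 + u*(30 + u)/6) = 2 + P**2/6 + u*(30 + u)/6)
-511*(c(24, -52)/(-2035) - 1*(-1695)) = -511*((2 + 5*24 + (1/6)*(-52)**2 + (1/6)*24**2)/(-2035) - 1*(-1695)) = -511*((2 + 120 + (1/6)*2704 + (1/6)*576)*(-1/2035) + 1695) = -511*((2 + 120 + 1352/3 + 96)*(-1/2035) + 1695) = -511*((2006/3)*(-1/2035) + 1695) = -511*(-2006/6105 + 1695) = -511*10345969/6105 = -5286790159/6105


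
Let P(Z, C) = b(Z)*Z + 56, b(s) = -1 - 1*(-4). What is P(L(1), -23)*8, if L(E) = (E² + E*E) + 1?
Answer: 520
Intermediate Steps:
L(E) = 1 + 2*E² (L(E) = (E² + E²) + 1 = 2*E² + 1 = 1 + 2*E²)
b(s) = 3 (b(s) = -1 + 4 = 3)
P(Z, C) = 56 + 3*Z (P(Z, C) = 3*Z + 56 = 56 + 3*Z)
P(L(1), -23)*8 = (56 + 3*(1 + 2*1²))*8 = (56 + 3*(1 + 2*1))*8 = (56 + 3*(1 + 2))*8 = (56 + 3*3)*8 = (56 + 9)*8 = 65*8 = 520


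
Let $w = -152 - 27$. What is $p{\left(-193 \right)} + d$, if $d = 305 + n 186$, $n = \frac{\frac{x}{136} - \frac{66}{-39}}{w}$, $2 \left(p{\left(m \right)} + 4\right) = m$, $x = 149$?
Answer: $\frac{31900865}{158236} \approx 201.6$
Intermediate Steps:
$p{\left(m \right)} = -4 + \frac{m}{2}$
$w = -179$ ($w = -152 - 27 = -179$)
$n = - \frac{4929}{316472}$ ($n = \frac{\frac{149}{136} - \frac{66}{-39}}{-179} = \left(149 \cdot \frac{1}{136} - - \frac{22}{13}\right) \left(- \frac{1}{179}\right) = \left(\frac{149}{136} + \frac{22}{13}\right) \left(- \frac{1}{179}\right) = \frac{4929}{1768} \left(- \frac{1}{179}\right) = - \frac{4929}{316472} \approx -0.015575$)
$d = \frac{47803583}{158236}$ ($d = 305 - \frac{458397}{158236} = \frac{47803583}{158236} \approx 302.1$)
$p{\left(-193 \right)} + d = \left(-4 + \frac{1}{2} \left(-193\right)\right) + \frac{47803583}{158236} = \left(-4 - \frac{193}{2}\right) + \frac{47803583}{158236} = - \frac{201}{2} + \frac{47803583}{158236} = \frac{31900865}{158236}$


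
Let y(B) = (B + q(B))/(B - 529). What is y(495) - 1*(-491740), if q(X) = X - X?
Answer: 16718665/34 ≈ 4.9173e+5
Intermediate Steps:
q(X) = 0
y(B) = B/(-529 + B) (y(B) = (B + 0)/(B - 529) = B/(-529 + B))
y(495) - 1*(-491740) = 495/(-529 + 495) - 1*(-491740) = 495/(-34) + 491740 = 495*(-1/34) + 491740 = -495/34 + 491740 = 16718665/34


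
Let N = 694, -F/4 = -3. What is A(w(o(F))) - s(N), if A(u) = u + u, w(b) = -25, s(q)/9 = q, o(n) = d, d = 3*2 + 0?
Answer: -6296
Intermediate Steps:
F = 12 (F = -4*(-3) = 12)
d = 6 (d = 6 + 0 = 6)
o(n) = 6
s(q) = 9*q
A(u) = 2*u
A(w(o(F))) - s(N) = 2*(-25) - 9*694 = -50 - 1*6246 = -50 - 6246 = -6296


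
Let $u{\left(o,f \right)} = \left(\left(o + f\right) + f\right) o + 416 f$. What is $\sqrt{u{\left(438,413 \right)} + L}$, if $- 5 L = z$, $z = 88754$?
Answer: $\frac{\sqrt{17692230}}{5} \approx 841.24$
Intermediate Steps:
$u{\left(o,f \right)} = 416 f + o \left(o + 2 f\right)$ ($u{\left(o,f \right)} = \left(\left(f + o\right) + f\right) o + 416 f = \left(o + 2 f\right) o + 416 f = o \left(o + 2 f\right) + 416 f = 416 f + o \left(o + 2 f\right)$)
$L = - \frac{88754}{5}$ ($L = \left(- \frac{1}{5}\right) 88754 = - \frac{88754}{5} \approx -17751.0$)
$\sqrt{u{\left(438,413 \right)} + L} = \sqrt{\left(438^{2} + 416 \cdot 413 + 2 \cdot 413 \cdot 438\right) - \frac{88754}{5}} = \sqrt{\left(191844 + 171808 + 361788\right) - \frac{88754}{5}} = \sqrt{725440 - \frac{88754}{5}} = \sqrt{\frac{3538446}{5}} = \frac{\sqrt{17692230}}{5}$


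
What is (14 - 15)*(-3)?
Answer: 3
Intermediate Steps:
(14 - 15)*(-3) = -1*(-3) = 3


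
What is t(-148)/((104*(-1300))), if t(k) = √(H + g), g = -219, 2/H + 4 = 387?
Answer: -I*√1284965/10356320 ≈ -0.00010946*I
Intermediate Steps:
H = 2/383 (H = 2/(-4 + 387) = 2/383 ≈ 0.0052219)
t(k) = 5*I*√1284965/383 (t(k) = √(2/383 - 219) = √(-83875/383) = 5*I*√1284965/383)
t(-148)/((104*(-1300))) = (5*I*√1284965/383)/((104*(-1300))) = (5*I*√1284965/383)/(-135200) = (5*I*√1284965/383)*(-1/135200) = -I*√1284965/10356320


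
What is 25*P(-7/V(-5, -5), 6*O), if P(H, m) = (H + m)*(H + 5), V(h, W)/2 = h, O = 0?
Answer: 399/4 ≈ 99.750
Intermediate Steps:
V(h, W) = 2*h
P(H, m) = (5 + H)*(H + m) (P(H, m) = (H + m)*(5 + H) = (5 + H)*(H + m))
25*P(-7/V(-5, -5), 6*O) = 25*((-7/(2*(-5)))**2 + 5*(-7/(2*(-5))) + 5*(6*0) + (-7/(2*(-5)))*(6*0)) = 25*((-7/(-10))**2 + 5*(-7/(-10)) + 5*0 - 7/(-10)*0) = 25*((-7*(-1/10))**2 + 5*(-7*(-1/10)) + 0 - 7*(-1/10)*0) = 25*((7/10)**2 + 5*(7/10) + 0 + (7/10)*0) = 25*(49/100 + 7/2 + 0 + 0) = 25*(399/100) = 399/4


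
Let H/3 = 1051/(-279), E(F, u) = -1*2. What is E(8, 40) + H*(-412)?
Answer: 432826/93 ≈ 4654.0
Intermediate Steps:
E(F, u) = -2
H = -1051/93 (H = 3*(1051/(-279)) = 3*(1051*(-1/279)) = 3*(-1051/279) = -1051/93 ≈ -11.301)
E(8, 40) + H*(-412) = -2 - 1051/93*(-412) = -2 + 433012/93 = 432826/93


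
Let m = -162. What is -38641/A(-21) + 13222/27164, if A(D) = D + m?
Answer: 526031875/2485506 ≈ 211.64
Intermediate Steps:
A(D) = -162 + D (A(D) = D - 162 = -162 + D)
-38641/A(-21) + 13222/27164 = -38641/(-162 - 21) + 13222/27164 = -38641/(-183) + 13222*(1/27164) = -38641*(-1/183) + 6611/13582 = 38641/183 + 6611/13582 = 526031875/2485506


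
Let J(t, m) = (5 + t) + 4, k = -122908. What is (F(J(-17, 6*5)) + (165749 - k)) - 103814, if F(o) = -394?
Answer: 184449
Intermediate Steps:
J(t, m) = 9 + t
(F(J(-17, 6*5)) + (165749 - k)) - 103814 = (-394 + (165749 - 1*(-122908))) - 103814 = (-394 + (165749 + 122908)) - 103814 = (-394 + 288657) - 103814 = 288263 - 103814 = 184449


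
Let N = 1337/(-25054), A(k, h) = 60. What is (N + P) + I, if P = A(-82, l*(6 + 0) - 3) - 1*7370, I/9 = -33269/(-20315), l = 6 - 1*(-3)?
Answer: -218418285913/29939530 ≈ -7295.3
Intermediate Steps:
l = 9 (l = 6 + 3 = 9)
N = -1337/25054 (N = 1337*(-1/25054) = -1337/25054 ≈ -0.053365)
I = 17613/1195 (I = 9*(-33269/(-20315)) = 9*(-33269*(-1/20315)) = 9*(1957/1195) = 17613/1195 ≈ 14.739)
P = -7310 (P = 60 - 1*7370 = 60 - 7370 = -7310)
(N + P) + I = (-1337/25054 - 7310) + 17613/1195 = -183146077/25054 + 17613/1195 = -218418285913/29939530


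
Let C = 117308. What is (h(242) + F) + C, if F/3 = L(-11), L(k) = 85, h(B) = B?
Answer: 117805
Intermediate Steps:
F = 255 (F = 3*85 = 255)
(h(242) + F) + C = (242 + 255) + 117308 = 497 + 117308 = 117805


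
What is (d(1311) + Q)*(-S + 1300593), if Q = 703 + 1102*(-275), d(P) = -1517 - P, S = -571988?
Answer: -571464906675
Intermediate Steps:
Q = -302347 (Q = 703 - 303050 = -302347)
(d(1311) + Q)*(-S + 1300593) = ((-1517 - 1*1311) - 302347)*(-1*(-571988) + 1300593) = ((-1517 - 1311) - 302347)*(571988 + 1300593) = (-2828 - 302347)*1872581 = -305175*1872581 = -571464906675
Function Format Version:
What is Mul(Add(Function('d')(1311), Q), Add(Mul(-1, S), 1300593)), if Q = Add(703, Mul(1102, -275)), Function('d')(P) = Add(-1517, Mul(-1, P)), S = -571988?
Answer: -571464906675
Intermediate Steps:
Q = -302347 (Q = Add(703, -303050) = -302347)
Mul(Add(Function('d')(1311), Q), Add(Mul(-1, S), 1300593)) = Mul(Add(Add(-1517, Mul(-1, 1311)), -302347), Add(Mul(-1, -571988), 1300593)) = Mul(Add(Add(-1517, -1311), -302347), Add(571988, 1300593)) = Mul(Add(-2828, -302347), 1872581) = Mul(-305175, 1872581) = -571464906675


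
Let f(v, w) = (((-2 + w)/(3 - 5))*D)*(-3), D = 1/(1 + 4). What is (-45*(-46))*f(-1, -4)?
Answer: -3726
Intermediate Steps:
D = ⅕ (D = 1/5 = ⅕ ≈ 0.20000)
f(v, w) = -⅗ + 3*w/10 (f(v, w) = (((-2 + w)/(3 - 5))*(⅕))*(-3) = (((-2 + w)/(-2))*(⅕))*(-3) = (((-2 + w)*(-½))*(⅕))*(-3) = ((1 - w/2)*(⅕))*(-3) = (⅕ - w/10)*(-3) = -⅗ + 3*w/10)
(-45*(-46))*f(-1, -4) = (-45*(-46))*(-⅗ + (3/10)*(-4)) = 2070*(-⅗ - 6/5) = 2070*(-9/5) = -3726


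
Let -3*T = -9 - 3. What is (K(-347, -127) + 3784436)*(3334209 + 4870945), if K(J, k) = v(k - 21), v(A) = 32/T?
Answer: 31051945824376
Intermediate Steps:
T = 4 (T = -(-9 - 3)/3 = -⅓*(-12) = 4)
v(A) = 8 (v(A) = 32/4 = 32*(¼) = 8)
K(J, k) = 8
(K(-347, -127) + 3784436)*(3334209 + 4870945) = (8 + 3784436)*(3334209 + 4870945) = 3784444*8205154 = 31051945824376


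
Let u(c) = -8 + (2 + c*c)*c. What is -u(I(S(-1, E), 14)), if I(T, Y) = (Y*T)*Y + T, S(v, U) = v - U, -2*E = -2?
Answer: 61163780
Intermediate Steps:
E = 1 (E = -1/2*(-2) = 1)
I(T, Y) = T + T*Y**2 (I(T, Y) = (T*Y)*Y + T = T*Y**2 + T = T + T*Y**2)
u(c) = -8 + c*(2 + c**2) (u(c) = -8 + (2 + c**2)*c = -8 + c*(2 + c**2))
-u(I(S(-1, E), 14)) = -(-8 + ((-1 - 1*1)*(1 + 14**2))**3 + 2*((-1 - 1*1)*(1 + 14**2))) = -(-8 + ((-1 - 1)*(1 + 196))**3 + 2*((-1 - 1)*(1 + 196))) = -(-8 + (-2*197)**3 + 2*(-2*197)) = -(-8 + (-394)**3 + 2*(-394)) = -(-8 - 61162984 - 788) = -1*(-61163780) = 61163780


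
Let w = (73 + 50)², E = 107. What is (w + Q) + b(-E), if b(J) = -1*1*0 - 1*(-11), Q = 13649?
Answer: 28789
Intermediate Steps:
w = 15129 (w = 123² = 15129)
b(J) = 11 (b(J) = -1*0 + 11 = 0 + 11 = 11)
(w + Q) + b(-E) = (15129 + 13649) + 11 = 28778 + 11 = 28789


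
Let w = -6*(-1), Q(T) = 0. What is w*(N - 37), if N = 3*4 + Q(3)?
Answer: -150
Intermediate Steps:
w = 6 (w = -3*(-2) = 6)
N = 12 (N = 3*4 + 0 = 12 + 0 = 12)
w*(N - 37) = 6*(12 - 37) = 6*(-25) = -150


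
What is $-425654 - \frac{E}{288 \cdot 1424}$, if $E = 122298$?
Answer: $- \frac{29094322591}{68352} \approx -4.2565 \cdot 10^{5}$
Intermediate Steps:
$-425654 - \frac{E}{288 \cdot 1424} = -425654 - \frac{122298}{288 \cdot 1424} = -425654 - \frac{122298}{410112} = -425654 - 122298 \cdot \frac{1}{410112} = -425654 - \frac{20383}{68352} = - \frac{29094322591}{68352}$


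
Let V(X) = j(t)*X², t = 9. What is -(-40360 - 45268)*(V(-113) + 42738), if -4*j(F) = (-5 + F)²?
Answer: -713966264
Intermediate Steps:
j(F) = -(-5 + F)²/4
V(X) = -4*X² (V(X) = (-(-5 + 9)²/4)*X² = (-¼*4²)*X² = (-¼*16)*X² = -4*X²)
-(-40360 - 45268)*(V(-113) + 42738) = -(-40360 - 45268)*(-4*(-113)² + 42738) = -(-85628)*(-4*12769 + 42738) = -(-85628)*(-51076 + 42738) = -(-85628)*(-8338) = -1*713966264 = -713966264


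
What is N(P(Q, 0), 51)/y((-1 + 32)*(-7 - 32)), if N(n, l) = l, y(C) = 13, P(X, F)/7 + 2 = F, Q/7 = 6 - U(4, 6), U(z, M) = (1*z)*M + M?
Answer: 51/13 ≈ 3.9231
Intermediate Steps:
U(z, M) = M + M*z (U(z, M) = z*M + M = M*z + M = M + M*z)
Q = -168 (Q = 7*(6 - 6*(1 + 4)) = 7*(6 - 6*5) = 7*(6 - 1*30) = 7*(6 - 30) = 7*(-24) = -168)
P(X, F) = -14 + 7*F
N(P(Q, 0), 51)/y((-1 + 32)*(-7 - 32)) = 51/13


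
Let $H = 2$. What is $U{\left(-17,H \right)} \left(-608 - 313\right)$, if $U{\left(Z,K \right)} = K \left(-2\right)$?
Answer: $3684$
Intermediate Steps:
$U{\left(Z,K \right)} = - 2 K$
$U{\left(-17,H \right)} \left(-608 - 313\right) = \left(-2\right) 2 \left(-608 - 313\right) = \left(-4\right) \left(-921\right) = 3684$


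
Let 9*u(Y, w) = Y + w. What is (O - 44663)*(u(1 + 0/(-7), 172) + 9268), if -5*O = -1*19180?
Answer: -1137508265/3 ≈ -3.7917e+8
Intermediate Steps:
O = 3836 (O = -(-1)*19180/5 = -1/5*(-19180) = 3836)
u(Y, w) = Y/9 + w/9 (u(Y, w) = (Y + w)/9 = Y/9 + w/9)
(O - 44663)*(u(1 + 0/(-7), 172) + 9268) = (3836 - 44663)*(((1 + 0/(-7))/9 + (1/9)*172) + 9268) = -40827*(((1 + 0*(-1/7))/9 + 172/9) + 9268) = -40827*(((1 + 0)/9 + 172/9) + 9268) = -40827*(((1/9)*1 + 172/9) + 9268) = -40827*((1/9 + 172/9) + 9268) = -40827*(173/9 + 9268) = -40827*83585/9 = -1137508265/3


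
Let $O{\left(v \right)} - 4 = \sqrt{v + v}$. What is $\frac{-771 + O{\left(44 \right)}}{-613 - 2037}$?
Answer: $\frac{767}{2650} - \frac{\sqrt{22}}{1325} \approx 0.28589$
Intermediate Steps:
$O{\left(v \right)} = 4 + \sqrt{2} \sqrt{v}$ ($O{\left(v \right)} = 4 + \sqrt{v + v} = 4 + \sqrt{2 v} = 4 + \sqrt{2} \sqrt{v}$)
$\frac{-771 + O{\left(44 \right)}}{-613 - 2037} = \frac{-771 + \left(4 + \sqrt{2} \sqrt{44}\right)}{-613 - 2037} = \frac{-771 + \left(4 + \sqrt{2} \cdot 2 \sqrt{11}\right)}{-2650} = \left(-771 + \left(4 + 2 \sqrt{22}\right)\right) \left(- \frac{1}{2650}\right) = \left(-767 + 2 \sqrt{22}\right) \left(- \frac{1}{2650}\right) = \frac{767}{2650} - \frac{\sqrt{22}}{1325}$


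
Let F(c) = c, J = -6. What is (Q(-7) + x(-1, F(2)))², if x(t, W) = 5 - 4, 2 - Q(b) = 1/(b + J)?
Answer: 1600/169 ≈ 9.4675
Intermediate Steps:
Q(b) = 2 - 1/(-6 + b) (Q(b) = 2 - 1/(b - 6) = 2 - 1/(-6 + b))
x(t, W) = 1
(Q(-7) + x(-1, F(2)))² = ((-13 + 2*(-7))/(-6 - 7) + 1)² = ((-13 - 14)/(-13) + 1)² = (-1/13*(-27) + 1)² = (27/13 + 1)² = (40/13)² = 1600/169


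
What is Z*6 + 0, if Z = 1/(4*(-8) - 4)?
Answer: -⅙ ≈ -0.16667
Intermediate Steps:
Z = -1/36 (Z = 1/(-32 - 4) = 1/(-36) = -1/36 ≈ -0.027778)
Z*6 + 0 = -1/36*6 + 0 = -⅙ + 0 = -⅙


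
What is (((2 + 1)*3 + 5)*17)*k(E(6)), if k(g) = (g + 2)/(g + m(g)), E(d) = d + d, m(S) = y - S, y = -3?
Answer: -3332/3 ≈ -1110.7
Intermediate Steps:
m(S) = -3 - S
E(d) = 2*d
k(g) = -⅔ - g/3 (k(g) = (g + 2)/(g + (-3 - g)) = (2 + g)/(-3) = (2 + g)*(-⅓) = -⅔ - g/3)
(((2 + 1)*3 + 5)*17)*k(E(6)) = (((2 + 1)*3 + 5)*17)*(-⅔ - 2*6/3) = ((3*3 + 5)*17)*(-⅔ - ⅓*12) = ((9 + 5)*17)*(-⅔ - 4) = (14*17)*(-14/3) = 238*(-14/3) = -3332/3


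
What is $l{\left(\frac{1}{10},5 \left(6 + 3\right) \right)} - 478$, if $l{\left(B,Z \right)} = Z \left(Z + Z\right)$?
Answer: $3572$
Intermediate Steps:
$l{\left(B,Z \right)} = 2 Z^{2}$ ($l{\left(B,Z \right)} = Z 2 Z = 2 Z^{2}$)
$l{\left(\frac{1}{10},5 \left(6 + 3\right) \right)} - 478 = 2 \left(5 \left(6 + 3\right)\right)^{2} - 478 = 2 \left(5 \cdot 9\right)^{2} - 478 = 2 \cdot 45^{2} - 478 = 2 \cdot 2025 - 478 = 4050 - 478 = 3572$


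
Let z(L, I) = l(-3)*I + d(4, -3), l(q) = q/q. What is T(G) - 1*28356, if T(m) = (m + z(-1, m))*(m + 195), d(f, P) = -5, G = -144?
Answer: -43299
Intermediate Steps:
l(q) = 1
z(L, I) = -5 + I (z(L, I) = 1*I - 5 = I - 5 = -5 + I)
T(m) = (-5 + 2*m)*(195 + m) (T(m) = (m + (-5 + m))*(m + 195) = (-5 + 2*m)*(195 + m))
T(G) - 1*28356 = (-975 + 2*(-144)² + 385*(-144)) - 1*28356 = (-975 + 2*20736 - 55440) - 28356 = (-975 + 41472 - 55440) - 28356 = -14943 - 28356 = -43299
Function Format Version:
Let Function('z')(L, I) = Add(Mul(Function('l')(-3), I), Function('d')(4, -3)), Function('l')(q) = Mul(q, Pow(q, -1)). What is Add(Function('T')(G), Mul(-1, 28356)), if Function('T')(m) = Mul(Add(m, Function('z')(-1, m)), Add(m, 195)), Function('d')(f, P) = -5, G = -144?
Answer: -43299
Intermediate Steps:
Function('l')(q) = 1
Function('z')(L, I) = Add(-5, I) (Function('z')(L, I) = Add(Mul(1, I), -5) = Add(I, -5) = Add(-5, I))
Function('T')(m) = Mul(Add(-5, Mul(2, m)), Add(195, m)) (Function('T')(m) = Mul(Add(m, Add(-5, m)), Add(m, 195)) = Mul(Add(-5, Mul(2, m)), Add(195, m)))
Add(Function('T')(G), Mul(-1, 28356)) = Add(Add(-975, Mul(2, Pow(-144, 2)), Mul(385, -144)), Mul(-1, 28356)) = Add(Add(-975, Mul(2, 20736), -55440), -28356) = Add(Add(-975, 41472, -55440), -28356) = Add(-14943, -28356) = -43299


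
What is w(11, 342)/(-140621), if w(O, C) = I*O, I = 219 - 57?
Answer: -1782/140621 ≈ -0.012672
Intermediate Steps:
I = 162
w(O, C) = 162*O
w(11, 342)/(-140621) = (162*11)/(-140621) = 1782*(-1/140621) = -1782/140621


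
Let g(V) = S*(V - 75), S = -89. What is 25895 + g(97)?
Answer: 23937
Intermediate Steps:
g(V) = 6675 - 89*V (g(V) = -89*(V - 75) = -89*(-75 + V) = 6675 - 89*V)
25895 + g(97) = 25895 + (6675 - 89*97) = 25895 + (6675 - 8633) = 25895 - 1958 = 23937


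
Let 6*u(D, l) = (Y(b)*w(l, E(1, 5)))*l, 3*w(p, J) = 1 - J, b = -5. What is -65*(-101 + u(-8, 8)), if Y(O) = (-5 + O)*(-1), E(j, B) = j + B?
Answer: 72085/9 ≈ 8009.4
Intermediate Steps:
E(j, B) = B + j
Y(O) = 5 - O
w(p, J) = 1/3 - J/3 (w(p, J) = (1 - J)/3 = 1/3 - J/3)
u(D, l) = -25*l/9 (u(D, l) = (((5 - 1*(-5))*(1/3 - (5 + 1)/3))*l)/6 = (((5 + 5)*(1/3 - 1/3*6))*l)/6 = ((10*(1/3 - 2))*l)/6 = ((10*(-5/3))*l)/6 = (-50*l/3)/6 = -25*l/9)
-65*(-101 + u(-8, 8)) = -65*(-101 - 25/9*8) = -65*(-101 - 200/9) = -65*(-1109/9) = 72085/9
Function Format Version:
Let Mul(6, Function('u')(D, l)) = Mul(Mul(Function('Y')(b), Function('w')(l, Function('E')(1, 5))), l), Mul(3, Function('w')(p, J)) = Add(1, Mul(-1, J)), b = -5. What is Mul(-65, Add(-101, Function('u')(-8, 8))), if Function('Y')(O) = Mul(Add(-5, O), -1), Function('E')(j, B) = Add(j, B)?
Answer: Rational(72085, 9) ≈ 8009.4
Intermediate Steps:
Function('E')(j, B) = Add(B, j)
Function('Y')(O) = Add(5, Mul(-1, O))
Function('w')(p, J) = Add(Rational(1, 3), Mul(Rational(-1, 3), J)) (Function('w')(p, J) = Mul(Rational(1, 3), Add(1, Mul(-1, J))) = Add(Rational(1, 3), Mul(Rational(-1, 3), J)))
Function('u')(D, l) = Mul(Rational(-25, 9), l) (Function('u')(D, l) = Mul(Rational(1, 6), Mul(Mul(Add(5, Mul(-1, -5)), Add(Rational(1, 3), Mul(Rational(-1, 3), Add(5, 1)))), l)) = Mul(Rational(1, 6), Mul(Mul(Add(5, 5), Add(Rational(1, 3), Mul(Rational(-1, 3), 6))), l)) = Mul(Rational(1, 6), Mul(Mul(10, Add(Rational(1, 3), -2)), l)) = Mul(Rational(1, 6), Mul(Mul(10, Rational(-5, 3)), l)) = Mul(Rational(1, 6), Mul(Rational(-50, 3), l)) = Mul(Rational(-25, 9), l))
Mul(-65, Add(-101, Function('u')(-8, 8))) = Mul(-65, Add(-101, Mul(Rational(-25, 9), 8))) = Mul(-65, Add(-101, Rational(-200, 9))) = Mul(-65, Rational(-1109, 9)) = Rational(72085, 9)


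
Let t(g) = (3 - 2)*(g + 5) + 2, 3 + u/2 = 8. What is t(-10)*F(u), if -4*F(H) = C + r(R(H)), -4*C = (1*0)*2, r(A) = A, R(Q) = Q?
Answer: 15/2 ≈ 7.5000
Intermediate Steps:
u = 10 (u = -6 + 2*8 = -6 + 16 = 10)
C = 0 (C = -1*0*2/4 = -0*2 = -1/4*0 = 0)
F(H) = -H/4 (F(H) = -(0 + H)/4 = -H/4)
t(g) = 7 + g (t(g) = 1*(5 + g) + 2 = (5 + g) + 2 = 7 + g)
t(-10)*F(u) = (7 - 10)*(-1/4*10) = -3*(-5/2) = 15/2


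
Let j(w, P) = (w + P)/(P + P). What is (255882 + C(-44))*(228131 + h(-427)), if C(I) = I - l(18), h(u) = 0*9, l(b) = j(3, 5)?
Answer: 291821981366/5 ≈ 5.8364e+10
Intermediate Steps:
j(w, P) = (P + w)/(2*P) (j(w, P) = (P + w)/((2*P)) = (P + w)*(1/(2*P)) = (P + w)/(2*P))
l(b) = ⅘ (l(b) = (½)*(5 + 3)/5 = (½)*(⅕)*8 = ⅘)
h(u) = 0
C(I) = -⅘ + I (C(I) = I - 1*⅘ = I - ⅘ = -⅘ + I)
(255882 + C(-44))*(228131 + h(-427)) = (255882 + (-⅘ - 44))*(228131 + 0) = (255882 - 224/5)*228131 = (1279186/5)*228131 = 291821981366/5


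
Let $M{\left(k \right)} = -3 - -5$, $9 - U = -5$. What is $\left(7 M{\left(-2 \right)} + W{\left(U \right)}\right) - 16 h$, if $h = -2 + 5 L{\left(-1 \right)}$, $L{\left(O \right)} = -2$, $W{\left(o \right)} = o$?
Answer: $220$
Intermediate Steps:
$U = 14$ ($U = 9 - -5 = 9 + 5 = 14$)
$M{\left(k \right)} = 2$ ($M{\left(k \right)} = -3 + 5 = 2$)
$h = -12$ ($h = -2 + 5 \left(-2\right) = -2 - 10 = -12$)
$\left(7 M{\left(-2 \right)} + W{\left(U \right)}\right) - 16 h = \left(7 \cdot 2 + 14\right) - -192 = \left(14 + 14\right) + 192 = 28 + 192 = 220$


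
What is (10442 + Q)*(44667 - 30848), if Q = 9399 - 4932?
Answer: 206027471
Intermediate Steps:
Q = 4467
(10442 + Q)*(44667 - 30848) = (10442 + 4467)*(44667 - 30848) = 14909*13819 = 206027471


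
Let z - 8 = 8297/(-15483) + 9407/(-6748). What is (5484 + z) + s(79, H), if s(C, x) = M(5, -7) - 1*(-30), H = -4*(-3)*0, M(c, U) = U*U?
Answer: 581852454427/104479284 ≈ 5569.1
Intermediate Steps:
M(c, U) = U²
z = 634197535/104479284 (z = 8 + (8297/(-15483) + 9407/(-6748)) = 8 + (8297*(-1/15483) + 9407*(-1/6748)) = 8 + (-8297/15483 - 9407/6748) = 8 - 201636737/104479284 = 634197535/104479284 ≈ 6.0701)
H = 0 (H = 12*0 = 0)
s(C, x) = 79 (s(C, x) = (-7)² - 1*(-30) = 49 + 30 = 79)
(5484 + z) + s(79, H) = (5484 + 634197535/104479284) + 79 = 573598590991/104479284 + 79 = 581852454427/104479284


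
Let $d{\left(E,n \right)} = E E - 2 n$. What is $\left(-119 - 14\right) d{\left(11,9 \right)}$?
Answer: $-13699$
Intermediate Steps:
$d{\left(E,n \right)} = E^{2} - 2 n$
$\left(-119 - 14\right) d{\left(11,9 \right)} = \left(-119 - 14\right) \left(11^{2} - 18\right) = - 133 \left(121 - 18\right) = \left(-133\right) 103 = -13699$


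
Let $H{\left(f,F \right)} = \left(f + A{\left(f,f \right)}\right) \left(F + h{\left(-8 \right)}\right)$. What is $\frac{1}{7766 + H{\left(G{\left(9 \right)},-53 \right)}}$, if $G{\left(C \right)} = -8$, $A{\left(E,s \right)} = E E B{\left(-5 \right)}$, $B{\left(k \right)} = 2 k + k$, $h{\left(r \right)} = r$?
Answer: $\frac{1}{66814} \approx 1.4967 \cdot 10^{-5}$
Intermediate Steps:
$B{\left(k \right)} = 3 k$
$A{\left(E,s \right)} = - 15 E^{2}$ ($A{\left(E,s \right)} = E E 3 \left(-5\right) = E^{2} \left(-15\right) = - 15 E^{2}$)
$H{\left(f,F \right)} = \left(-8 + F\right) \left(f - 15 f^{2}\right)$ ($H{\left(f,F \right)} = \left(f - 15 f^{2}\right) \left(F - 8\right) = \left(f - 15 f^{2}\right) \left(-8 + F\right) = \left(-8 + F\right) \left(f - 15 f^{2}\right)$)
$\frac{1}{7766 + H{\left(G{\left(9 \right)},-53 \right)}} = \frac{1}{7766 - 8 \left(-8 - 53 + 120 \left(-8\right) - \left(-795\right) \left(-8\right)\right)} = \frac{1}{7766 - 8 \left(-8 - 53 - 960 - 6360\right)} = \frac{1}{7766 - -59048} = \frac{1}{7766 + 59048} = \frac{1}{66814}$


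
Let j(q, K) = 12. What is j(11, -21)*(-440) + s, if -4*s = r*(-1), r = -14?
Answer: -10567/2 ≈ -5283.5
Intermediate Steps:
s = -7/2 (s = -(-7)*(-1)/2 = -¼*14 = -7/2 ≈ -3.5000)
j(11, -21)*(-440) + s = 12*(-440) - 7/2 = -5280 - 7/2 = -10567/2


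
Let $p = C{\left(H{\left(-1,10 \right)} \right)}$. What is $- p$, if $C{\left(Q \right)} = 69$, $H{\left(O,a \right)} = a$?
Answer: $-69$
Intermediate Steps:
$p = 69$
$- p = \left(-1\right) 69 = -69$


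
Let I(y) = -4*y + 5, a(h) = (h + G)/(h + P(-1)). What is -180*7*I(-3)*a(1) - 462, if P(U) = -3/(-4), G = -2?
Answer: 11778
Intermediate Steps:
P(U) = ¾ (P(U) = -3*(-¼) = ¾)
a(h) = (-2 + h)/(¾ + h) (a(h) = (h - 2)/(h + ¾) = (-2 + h)/(¾ + h))
I(y) = 5 - 4*y
-180*7*I(-3)*a(1) - 462 = -180*7*(5 - 4*(-3))*4*(-2 + 1)/(3 + 4*1) - 462 = -180*7*(5 + 12)*4*(-1)/(3 + 4) - 462 = -180*7*17*4*(-1)/7 - 462 = -21420*4*(⅐)*(-1) - 462 = -21420*(-4)/7 - 462 = -180*(-68) - 462 = 12240 - 462 = 11778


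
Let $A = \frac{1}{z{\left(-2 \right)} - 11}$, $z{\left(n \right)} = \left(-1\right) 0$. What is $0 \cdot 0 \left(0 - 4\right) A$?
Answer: $0$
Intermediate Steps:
$z{\left(n \right)} = 0$
$A = - \frac{1}{11}$ ($A = \frac{1}{0 - 11} = \frac{1}{-11} = - \frac{1}{11} \approx -0.090909$)
$0 \cdot 0 \left(0 - 4\right) A = 0 \cdot 0 \left(0 - 4\right) \left(- \frac{1}{11}\right) = 0 \left(\left(-4\right) \left(- \frac{1}{11}\right)\right) = 0 \cdot \frac{4}{11} = 0$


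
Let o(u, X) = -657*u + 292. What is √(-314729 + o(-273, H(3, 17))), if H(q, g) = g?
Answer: 2*I*√33769 ≈ 367.53*I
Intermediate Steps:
o(u, X) = 292 - 657*u
√(-314729 + o(-273, H(3, 17))) = √(-314729 + (292 - 657*(-273))) = √(-314729 + (292 + 179361)) = √(-314729 + 179653) = √(-135076) = 2*I*√33769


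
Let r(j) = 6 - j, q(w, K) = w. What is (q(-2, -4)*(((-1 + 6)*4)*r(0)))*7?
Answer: -1680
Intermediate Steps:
(q(-2, -4)*(((-1 + 6)*4)*r(0)))*7 = -2*(-1 + 6)*4*(6 - 1*0)*7 = -2*5*4*(6 + 0)*7 = -40*6*7 = -2*120*7 = -240*7 = -1680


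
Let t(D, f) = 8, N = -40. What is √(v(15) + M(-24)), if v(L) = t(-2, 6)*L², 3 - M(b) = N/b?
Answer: 2*√4053/3 ≈ 42.442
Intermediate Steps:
M(b) = 3 + 40/b (M(b) = 3 - (-40)/b = 3 + 40/b)
v(L) = 8*L²
√(v(15) + M(-24)) = √(8*15² + (3 + 40/(-24))) = √(8*225 + (3 + 40*(-1/24))) = √(1800 + (3 - 5/3)) = √(1800 + 4/3) = √(5404/3) = 2*√4053/3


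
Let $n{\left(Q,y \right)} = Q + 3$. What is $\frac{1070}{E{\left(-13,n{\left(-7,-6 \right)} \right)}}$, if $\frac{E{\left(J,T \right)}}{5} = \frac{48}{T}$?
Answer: $- \frac{107}{6} \approx -17.833$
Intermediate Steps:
$n{\left(Q,y \right)} = 3 + Q$
$E{\left(J,T \right)} = \frac{240}{T}$ ($E{\left(J,T \right)} = 5 \frac{48}{T} = \frac{240}{T}$)
$\frac{1070}{E{\left(-13,n{\left(-7,-6 \right)} \right)}} = \frac{1070}{240 \frac{1}{3 - 7}} = \frac{1070}{240 \frac{1}{-4}} = \frac{1070}{240 \left(- \frac{1}{4}\right)} = \frac{1070}{-60} = 1070 \left(- \frac{1}{60}\right) = - \frac{107}{6}$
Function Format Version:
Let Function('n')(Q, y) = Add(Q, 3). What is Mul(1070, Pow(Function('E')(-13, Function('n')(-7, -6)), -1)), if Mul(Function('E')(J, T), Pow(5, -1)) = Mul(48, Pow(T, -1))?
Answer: Rational(-107, 6) ≈ -17.833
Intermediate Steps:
Function('n')(Q, y) = Add(3, Q)
Function('E')(J, T) = Mul(240, Pow(T, -1)) (Function('E')(J, T) = Mul(5, Mul(48, Pow(T, -1))) = Mul(240, Pow(T, -1)))
Mul(1070, Pow(Function('E')(-13, Function('n')(-7, -6)), -1)) = Mul(1070, Pow(Mul(240, Pow(Add(3, -7), -1)), -1)) = Mul(1070, Pow(Mul(240, Pow(-4, -1)), -1)) = Mul(1070, Pow(Mul(240, Rational(-1, 4)), -1)) = Mul(1070, Pow(-60, -1)) = Mul(1070, Rational(-1, 60)) = Rational(-107, 6)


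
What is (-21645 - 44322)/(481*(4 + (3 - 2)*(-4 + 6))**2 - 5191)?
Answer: -65967/12125 ≈ -5.4406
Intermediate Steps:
(-21645 - 44322)/(481*(4 + (3 - 2)*(-4 + 6))**2 - 5191) = -65967/(481*(4 + 1*2)**2 - 5191) = -65967/(481*(4 + 2)**2 - 5191) = -65967/(481*6**2 - 5191) = -65967/(481*36 - 5191) = -65967/(17316 - 5191) = -65967/12125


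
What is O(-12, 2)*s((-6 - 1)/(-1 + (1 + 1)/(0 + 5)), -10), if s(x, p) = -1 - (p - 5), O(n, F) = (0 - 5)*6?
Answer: -420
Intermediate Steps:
O(n, F) = -30 (O(n, F) = -5*6 = -30)
s(x, p) = 4 - p (s(x, p) = -1 - (-5 + p) = -1 + (5 - p) = 4 - p)
O(-12, 2)*s((-6 - 1)/(-1 + (1 + 1)/(0 + 5)), -10) = -30*(4 - 1*(-10)) = -30*(4 + 10) = -30*14 = -420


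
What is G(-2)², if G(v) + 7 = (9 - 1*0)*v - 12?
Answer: 1369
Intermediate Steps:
G(v) = -19 + 9*v (G(v) = -7 + ((9 - 1*0)*v - 12) = -7 + ((9 + 0)*v - 12) = -7 + (9*v - 12) = -7 + (-12 + 9*v) = -19 + 9*v)
G(-2)² = (-19 + 9*(-2))² = (-19 - 18)² = (-37)² = 1369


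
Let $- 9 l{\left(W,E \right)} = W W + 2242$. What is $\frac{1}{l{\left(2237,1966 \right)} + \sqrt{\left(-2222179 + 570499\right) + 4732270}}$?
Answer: $- \frac{45057699}{25063901573131} - \frac{81 \sqrt{3080590}}{25063901573131} \approx -1.8034 \cdot 10^{-6}$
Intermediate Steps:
$l{\left(W,E \right)} = - \frac{2242}{9} - \frac{W^{2}}{9}$ ($l{\left(W,E \right)} = - \frac{W W + 2242}{9} = - \frac{W^{2} + 2242}{9} = - \frac{2242 + W^{2}}{9} = - \frac{2242}{9} - \frac{W^{2}}{9}$)
$\frac{1}{l{\left(2237,1966 \right)} + \sqrt{\left(-2222179 + 570499\right) + 4732270}} = \frac{1}{\left(- \frac{2242}{9} - \frac{2237^{2}}{9}\right) + \sqrt{\left(-2222179 + 570499\right) + 4732270}} = \frac{1}{\left(- \frac{2242}{9} - \frac{5004169}{9}\right) + \sqrt{-1651680 + 4732270}} = \frac{1}{\left(- \frac{2242}{9} - \frac{5004169}{9}\right) + \sqrt{3080590}} = \frac{1}{- \frac{5006411}{9} + \sqrt{3080590}}$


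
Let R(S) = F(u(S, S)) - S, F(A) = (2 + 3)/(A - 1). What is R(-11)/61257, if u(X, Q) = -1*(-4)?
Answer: 38/183771 ≈ 0.00020678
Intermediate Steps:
u(X, Q) = 4
F(A) = 5/(-1 + A)
R(S) = 5/3 - S (R(S) = 5/(-1 + 4) - S = 5/3 - S)
R(-11)/61257 = (5/3 - 1*(-11))/61257 = (5/3 + 11)*(1/61257) = (38/3)*(1/61257) = 38/183771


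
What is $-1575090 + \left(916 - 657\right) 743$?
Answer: $-1382653$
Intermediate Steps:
$-1575090 + \left(916 - 657\right) 743 = -1575090 + 259 \cdot 743 = -1575090 + 192437 = -1382653$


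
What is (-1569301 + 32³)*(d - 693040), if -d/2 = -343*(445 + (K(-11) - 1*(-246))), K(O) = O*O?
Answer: 208980780264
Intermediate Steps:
K(O) = O²
d = 557032 (d = -(-686)*(445 + ((-11)² - 1*(-246))) = -(-686)*(445 + (121 + 246)) = -(-686)*(445 + 367) = -(-686)*812 = -2*(-278516) = 557032)
(-1569301 + 32³)*(d - 693040) = (-1569301 + 32³)*(557032 - 693040) = (-1569301 + 32768)*(-136008) = -1536533*(-136008) = 208980780264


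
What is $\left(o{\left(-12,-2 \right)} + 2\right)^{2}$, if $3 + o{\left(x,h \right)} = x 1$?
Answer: $169$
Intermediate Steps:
$o{\left(x,h \right)} = -3 + x$ ($o{\left(x,h \right)} = -3 + x 1 = -3 + x$)
$\left(o{\left(-12,-2 \right)} + 2\right)^{2} = \left(\left(-3 - 12\right) + 2\right)^{2} = \left(-15 + 2\right)^{2} = \left(-13\right)^{2} = 169$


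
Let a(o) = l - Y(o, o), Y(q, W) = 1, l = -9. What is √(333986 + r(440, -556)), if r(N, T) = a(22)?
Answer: 2*√83494 ≈ 577.91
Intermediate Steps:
a(o) = -10 (a(o) = -9 - 1*1 = -9 - 1 = -10)
r(N, T) = -10
√(333986 + r(440, -556)) = √(333986 - 10) = √333976 = 2*√83494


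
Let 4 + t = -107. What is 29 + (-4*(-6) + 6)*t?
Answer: -3301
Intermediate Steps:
t = -111 (t = -4 - 107 = -111)
29 + (-4*(-6) + 6)*t = 29 + (-4*(-6) + 6)*(-111) = 29 + (24 + 6)*(-111) = 29 + 30*(-111) = 29 - 3330 = -3301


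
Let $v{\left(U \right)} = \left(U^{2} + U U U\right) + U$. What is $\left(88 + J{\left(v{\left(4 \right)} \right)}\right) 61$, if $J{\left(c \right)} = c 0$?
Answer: $5368$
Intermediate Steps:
$v{\left(U \right)} = U + U^{2} + U^{3}$ ($v{\left(U \right)} = \left(U^{2} + U^{2} U\right) + U = \left(U^{2} + U^{3}\right) + U = U + U^{2} + U^{3}$)
$J{\left(c \right)} = 0$
$\left(88 + J{\left(v{\left(4 \right)} \right)}\right) 61 = \left(88 + 0\right) 61 = 88 \cdot 61 = 5368$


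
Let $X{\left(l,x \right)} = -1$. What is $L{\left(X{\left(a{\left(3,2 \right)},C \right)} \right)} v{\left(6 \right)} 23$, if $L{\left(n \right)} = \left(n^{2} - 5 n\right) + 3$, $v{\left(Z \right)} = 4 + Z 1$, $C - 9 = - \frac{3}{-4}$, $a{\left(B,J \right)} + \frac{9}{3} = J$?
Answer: $2070$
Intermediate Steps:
$a{\left(B,J \right)} = -3 + J$
$C = \frac{39}{4}$ ($C = 9 - \frac{3}{-4} = 9 - - \frac{3}{4} = 9 + \frac{3}{4} = \frac{39}{4} \approx 9.75$)
$v{\left(Z \right)} = 4 + Z$
$L{\left(n \right)} = 3 + n^{2} - 5 n$
$L{\left(X{\left(a{\left(3,2 \right)},C \right)} \right)} v{\left(6 \right)} 23 = \left(3 + \left(-1\right)^{2} - -5\right) \left(4 + 6\right) 23 = \left(3 + 1 + 5\right) 10 \cdot 23 = 9 \cdot 10 \cdot 23 = 90 \cdot 23 = 2070$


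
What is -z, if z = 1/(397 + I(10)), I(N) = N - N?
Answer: -1/397 ≈ -0.0025189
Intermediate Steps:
I(N) = 0
z = 1/397 (z = 1/(397 + 0) = 1/397 ≈ 0.0025189)
-z = -1*1/397 = -1/397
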